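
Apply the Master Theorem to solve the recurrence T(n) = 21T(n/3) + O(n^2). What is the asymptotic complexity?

Master Theorem for T(n) = 21T(n/3) + O(n^2):

a = 21, b = 3, c = 2
log_b(a) = log_3(21) = 2.7712

Case 1: c = 2 < log_3(21) = 2.7712
T(n) = O(n^(log_3 21))

For T(n) = 21T(n/3) + O(n^2): log_3(21) = 2.7712. This is Case 1 of the Master Theorem (c < log_b(a), work dominated by leaves), giving O(n^(log_3 21)).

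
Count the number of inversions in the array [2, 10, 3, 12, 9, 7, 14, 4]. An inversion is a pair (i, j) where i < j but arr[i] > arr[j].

Finding inversions in [2, 10, 3, 12, 9, 7, 14, 4]:

(1, 2): arr[1]=10 > arr[2]=3
(1, 4): arr[1]=10 > arr[4]=9
(1, 5): arr[1]=10 > arr[5]=7
(1, 7): arr[1]=10 > arr[7]=4
(3, 4): arr[3]=12 > arr[4]=9
(3, 5): arr[3]=12 > arr[5]=7
(3, 7): arr[3]=12 > arr[7]=4
(4, 5): arr[4]=9 > arr[5]=7
(4, 7): arr[4]=9 > arr[7]=4
(5, 7): arr[5]=7 > arr[7]=4
(6, 7): arr[6]=14 > arr[7]=4

Total inversions: 11

The array has 11 inversion(s): (1,2), (1,4), (1,5), (1,7), (3,4), (3,5), (3,7), (4,5), (4,7), (5,7), (6,7). Each pair (i,j) satisfies i < j and arr[i] > arr[j].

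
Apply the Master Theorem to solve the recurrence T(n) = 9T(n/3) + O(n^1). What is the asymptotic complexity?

Master Theorem for T(n) = 9T(n/3) + O(n^1):

a = 9, b = 3, c = 1
log_b(a) = log_3(9) = 2.0000

Case 1: c = 1 < log_3(9) = 2.0000
T(n) = O(n^(log_3 9)) = O(n^2)

For T(n) = 9T(n/3) + O(n^1): log_3(9) = 2.0000. This is Case 1 of the Master Theorem (c < log_b(a), work dominated by leaves), giving O(n^2).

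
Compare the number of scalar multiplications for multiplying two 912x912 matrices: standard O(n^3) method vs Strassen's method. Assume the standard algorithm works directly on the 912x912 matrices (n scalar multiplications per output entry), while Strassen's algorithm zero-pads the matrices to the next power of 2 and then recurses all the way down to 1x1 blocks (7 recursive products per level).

Matrix multiplication for 912x912 matrices:

Strassen's algorithm requires power-of-2 dimensions. Pad 912x912 to 1024x1024 (next power of 2).

Standard algorithm: 912^3 = 758550528 multiplications
Strassen's algorithm: 7^(log2(1024)) = 7^10 = 282475249 multiplications
Savings: 758550528 - 282475249 = 476075279 multiplications

Standard: 758550528 multiplications (912^3). Strassen: 282475249 multiplications (7^10, after padding to 1024x1024). Strassen reduces 8 recursive multiplications to 7 at each level.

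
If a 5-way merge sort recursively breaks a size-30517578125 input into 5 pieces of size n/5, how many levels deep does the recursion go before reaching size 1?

For divide and conquer with division factor 5:

Problem sizes at each level:
Level 0: 30517578125
Level 1: 6103515625
Level 2: 1220703125
Level 3: 244140625
Level 4: 48828125
Level 5: 9765625
Level 6: 1953125
Level 7: 390625
Level 8: 78125
Level 9: 15625
Level 10: 3125
Level 11: 625
Level 12: 125
Level 13: 25
Level 14: 5
Level 15: 1

The root is level 0 and the size-1 base case is level 15 (the tree spans levels 0 through 15, i.e. 16 levels counting the root), so the depth is the number of divisions: log_5(30517578125) = 15

The recursion tree depth is log_5(30517578125) = 15. At each level, the problem size is divided by 5, so it takes 15 divisions to reduce to a base case of size 1. The algorithm makes 5 recursive calls at each level.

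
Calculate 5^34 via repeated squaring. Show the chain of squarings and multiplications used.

Computing 5^34 by squaring (build up from 5^1; each line after the first costs one multiplication):

5^1 = 5
5^2 = (5^1)^2 = 5^2 = 25
5^4 = (5^2)^2 = 25^2 = 625
5^8 = (5^4)^2 = 625^2 = 390625
5^16 = (5^8)^2 = 390625^2 = 152587890625
5^17 = 5 * 5^16 = 5 * 152587890625 = 762939453125
5^34 = (5^17)^2 = 762939453125^2 = 582076609134674072265625

Result: 582076609134674072265625
Multiplications needed: 6 (6 lines after 5^1)

5^34 = 582076609134674072265625. Using exponentiation by squaring, this requires 6 multiplications. The key idea: if the exponent is even, square the half-power; if odd, multiply by the base once.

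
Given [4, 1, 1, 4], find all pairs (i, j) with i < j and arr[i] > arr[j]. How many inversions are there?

Finding inversions in [4, 1, 1, 4]:

(0, 1): arr[0]=4 > arr[1]=1
(0, 2): arr[0]=4 > arr[2]=1

Total inversions: 2

The array has 2 inversion(s): (0,1), (0,2). Each pair (i,j) satisfies i < j and arr[i] > arr[j].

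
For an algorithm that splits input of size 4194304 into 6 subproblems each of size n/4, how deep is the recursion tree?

For divide and conquer with division factor 4:

Problem sizes at each level:
Level 0: 4194304
Level 1: 1048576
Level 2: 262144
Level 3: 65536
Level 4: 16384
Level 5: 4096
Level 6: 1024
Level 7: 256
Level 8: 64
Level 9: 16
Level 10: 4
Level 11: 1

The root is level 0 and the size-1 base case is level 11 (the tree spans levels 0 through 11, i.e. 12 levels counting the root), so the depth is the number of divisions: log_4(4194304) = 11

The recursion tree depth is log_4(4194304) = 11. At each level, the problem size is divided by 4, so it takes 11 divisions to reduce to a base case of size 1. The algorithm makes 6 recursive calls at each level.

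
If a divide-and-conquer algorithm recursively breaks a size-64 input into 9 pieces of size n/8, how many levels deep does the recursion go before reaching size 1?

For divide and conquer with division factor 8:

Problem sizes at each level:
Level 0: 64
Level 1: 8
Level 2: 1

The root is level 0 and the size-1 base case is level 2 (the tree spans levels 0 through 2, i.e. 3 levels counting the root), so the depth is the number of divisions: log_8(64) = 2

The recursion tree depth is log_8(64) = 2. At each level, the problem size is divided by 8, so it takes 2 divisions to reduce to a base case of size 1. The algorithm makes 9 recursive calls at each level.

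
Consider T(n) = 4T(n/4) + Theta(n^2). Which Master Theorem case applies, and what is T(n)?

Master Theorem for T(n) = 4T(n/4) + O(n^2):

a = 4, b = 4, c = 2
log_b(a) = log_4(4) = 1.0000

Case 3: c = 2 > log_4(4) = 1.0000
T(n) = O(n^2) = O(n^2)

For T(n) = 4T(n/4) + O(n^2): log_4(4) = 1.0000. This is Case 3 of the Master Theorem (c > log_b(a), work dominated by root), giving O(n^2).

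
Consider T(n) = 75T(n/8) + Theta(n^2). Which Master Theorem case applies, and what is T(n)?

Master Theorem for T(n) = 75T(n/8) + O(n^2):

a = 75, b = 8, c = 2
log_b(a) = log_8(75) = 2.0763

Case 1: c = 2 < log_8(75) = 2.0763
T(n) = O(n^(log_8 75))

For T(n) = 75T(n/8) + O(n^2): log_8(75) = 2.0763. This is Case 1 of the Master Theorem (c < log_b(a), work dominated by leaves), giving O(n^(log_8 75)).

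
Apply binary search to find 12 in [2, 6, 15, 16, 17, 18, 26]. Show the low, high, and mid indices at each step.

Binary search for 12 in [2, 6, 15, 16, 17, 18, 26]:

lo=0, hi=6, mid=3, arr[mid]=16 -> 16 > 12, search left half
lo=0, hi=2, mid=1, arr[mid]=6 -> 6 < 12, search right half
lo=2, hi=2, mid=2, arr[mid]=15 -> 15 > 12, search left half
lo=2 > hi=1, target 12 not found

Binary search determines that 12 is not in the array after 3 comparisons. The search space was exhausted without finding the target.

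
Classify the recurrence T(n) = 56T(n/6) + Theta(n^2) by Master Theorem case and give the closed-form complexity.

Master Theorem for T(n) = 56T(n/6) + O(n^2):

a = 56, b = 6, c = 2
log_b(a) = log_6(56) = 2.2466

Case 1: c = 2 < log_6(56) = 2.2466
T(n) = O(n^(log_6 56))

For T(n) = 56T(n/6) + O(n^2): log_6(56) = 2.2466. This is Case 1 of the Master Theorem (c < log_b(a), work dominated by leaves), giving O(n^(log_6 56)).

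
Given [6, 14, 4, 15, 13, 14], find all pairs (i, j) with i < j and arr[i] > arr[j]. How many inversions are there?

Finding inversions in [6, 14, 4, 15, 13, 14]:

(0, 2): arr[0]=6 > arr[2]=4
(1, 2): arr[1]=14 > arr[2]=4
(1, 4): arr[1]=14 > arr[4]=13
(3, 4): arr[3]=15 > arr[4]=13
(3, 5): arr[3]=15 > arr[5]=14

Total inversions: 5

The array has 5 inversion(s): (0,2), (1,2), (1,4), (3,4), (3,5). Each pair (i,j) satisfies i < j and arr[i] > arr[j].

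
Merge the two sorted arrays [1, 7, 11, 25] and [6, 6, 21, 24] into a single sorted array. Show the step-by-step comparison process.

Merging process:

Compare 1 vs 6: take 1 from left. Merged: [1]
Compare 7 vs 6: take 6 from right. Merged: [1, 6]
Compare 7 vs 6: take 6 from right. Merged: [1, 6, 6]
Compare 7 vs 21: take 7 from left. Merged: [1, 6, 6, 7]
Compare 11 vs 21: take 11 from left. Merged: [1, 6, 6, 7, 11]
Compare 25 vs 21: take 21 from right. Merged: [1, 6, 6, 7, 11, 21]
Compare 25 vs 24: take 24 from right. Merged: [1, 6, 6, 7, 11, 21, 24]
Append remaining from left: [25]. Merged: [1, 6, 6, 7, 11, 21, 24, 25]

Final merged array: [1, 6, 6, 7, 11, 21, 24, 25]
Total comparisons: 7

The merged array is [1, 6, 6, 7, 11, 21, 24, 25], requiring 7 comparisons. The merge step runs in O(n) time where n is the total number of elements.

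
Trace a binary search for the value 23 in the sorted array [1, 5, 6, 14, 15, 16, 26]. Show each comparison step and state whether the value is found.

Binary search for 23 in [1, 5, 6, 14, 15, 16, 26]:

lo=0, hi=6, mid=3, arr[mid]=14 -> 14 < 23, search right half
lo=4, hi=6, mid=5, arr[mid]=16 -> 16 < 23, search right half
lo=6, hi=6, mid=6, arr[mid]=26 -> 26 > 23, search left half
lo=6 > hi=5, target 23 not found

Binary search determines that 23 is not in the array after 3 comparisons. The search space was exhausted without finding the target.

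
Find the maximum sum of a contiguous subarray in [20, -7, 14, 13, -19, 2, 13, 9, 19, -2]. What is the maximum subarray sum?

Using Kadane's algorithm on [20, -7, 14, 13, -19, 2, 13, 9, 19, -2]:

Scanning through the array:
Position 1 (value -7): max_ending_here = 13, max_so_far = 20
Position 2 (value 14): max_ending_here = 27, max_so_far = 27
Position 3 (value 13): max_ending_here = 40, max_so_far = 40
Position 4 (value -19): max_ending_here = 21, max_so_far = 40
Position 5 (value 2): max_ending_here = 23, max_so_far = 40
Position 6 (value 13): max_ending_here = 36, max_so_far = 40
Position 7 (value 9): max_ending_here = 45, max_so_far = 45
Position 8 (value 19): max_ending_here = 64, max_so_far = 64
Position 9 (value -2): max_ending_here = 62, max_so_far = 64

Maximum subarray: [20, -7, 14, 13, -19, 2, 13, 9, 19]
Maximum sum: 64

The maximum subarray is [20, -7, 14, 13, -19, 2, 13, 9, 19] with sum 64. This subarray runs from index 0 to index 8.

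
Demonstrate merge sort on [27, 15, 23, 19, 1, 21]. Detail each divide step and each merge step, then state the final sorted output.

Merge sort trace:

Split: [27, 15, 23, 19, 1, 21] -> [27, 15, 23] and [19, 1, 21]
  Split: [27, 15, 23] -> [27] and [15, 23]
    Split: [15, 23] -> [15] and [23]
    Merge: [15] + [23] -> [15, 23]
  Merge: [27] + [15, 23] -> [15, 23, 27]
  Split: [19, 1, 21] -> [19] and [1, 21]
    Split: [1, 21] -> [1] and [21]
    Merge: [1] + [21] -> [1, 21]
  Merge: [19] + [1, 21] -> [1, 19, 21]
Merge: [15, 23, 27] + [1, 19, 21] -> [1, 15, 19, 21, 23, 27]

Final sorted array: [1, 15, 19, 21, 23, 27]

The merge sort proceeds by recursively splitting the array and merging sorted halves.
After all merges, the sorted array is [1, 15, 19, 21, 23, 27].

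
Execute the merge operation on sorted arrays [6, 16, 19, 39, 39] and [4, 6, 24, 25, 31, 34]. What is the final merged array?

Merging process:

Compare 6 vs 4: take 4 from right. Merged: [4]
Compare 6 vs 6: take 6 from left. Merged: [4, 6]
Compare 16 vs 6: take 6 from right. Merged: [4, 6, 6]
Compare 16 vs 24: take 16 from left. Merged: [4, 6, 6, 16]
Compare 19 vs 24: take 19 from left. Merged: [4, 6, 6, 16, 19]
Compare 39 vs 24: take 24 from right. Merged: [4, 6, 6, 16, 19, 24]
Compare 39 vs 25: take 25 from right. Merged: [4, 6, 6, 16, 19, 24, 25]
Compare 39 vs 31: take 31 from right. Merged: [4, 6, 6, 16, 19, 24, 25, 31]
Compare 39 vs 34: take 34 from right. Merged: [4, 6, 6, 16, 19, 24, 25, 31, 34]
Append remaining from left: [39, 39]. Merged: [4, 6, 6, 16, 19, 24, 25, 31, 34, 39, 39]

Final merged array: [4, 6, 6, 16, 19, 24, 25, 31, 34, 39, 39]
Total comparisons: 9

The merged array is [4, 6, 6, 16, 19, 24, 25, 31, 34, 39, 39], requiring 9 comparisons. The merge step runs in O(n) time where n is the total number of elements.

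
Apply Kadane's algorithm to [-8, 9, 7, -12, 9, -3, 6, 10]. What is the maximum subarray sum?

Using Kadane's algorithm on [-8, 9, 7, -12, 9, -3, 6, 10]:

Scanning through the array:
Position 1 (value 9): max_ending_here = 9, max_so_far = 9
Position 2 (value 7): max_ending_here = 16, max_so_far = 16
Position 3 (value -12): max_ending_here = 4, max_so_far = 16
Position 4 (value 9): max_ending_here = 13, max_so_far = 16
Position 5 (value -3): max_ending_here = 10, max_so_far = 16
Position 6 (value 6): max_ending_here = 16, max_so_far = 16
Position 7 (value 10): max_ending_here = 26, max_so_far = 26

Maximum subarray: [9, 7, -12, 9, -3, 6, 10]
Maximum sum: 26

The maximum subarray is [9, 7, -12, 9, -3, 6, 10] with sum 26. This subarray runs from index 1 to index 7.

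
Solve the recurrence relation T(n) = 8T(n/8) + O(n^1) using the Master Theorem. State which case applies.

Master Theorem for T(n) = 8T(n/8) + O(n^1):

a = 8, b = 8, c = 1
log_b(a) = log_8(8) = 1.0000

Case 2: c = 1 = log_8(8) = 1.0000
T(n) = O(n^1 log n) = O(n log n)

For T(n) = 8T(n/8) + O(n^1): log_8(8) = 1.0000. This is Case 2 of the Master Theorem (c = log_b(a), equal work at all levels), giving O(n log n).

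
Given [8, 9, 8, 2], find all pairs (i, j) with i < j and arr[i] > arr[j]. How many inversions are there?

Finding inversions in [8, 9, 8, 2]:

(0, 3): arr[0]=8 > arr[3]=2
(1, 2): arr[1]=9 > arr[2]=8
(1, 3): arr[1]=9 > arr[3]=2
(2, 3): arr[2]=8 > arr[3]=2

Total inversions: 4

The array has 4 inversion(s): (0,3), (1,2), (1,3), (2,3). Each pair (i,j) satisfies i < j and arr[i] > arr[j].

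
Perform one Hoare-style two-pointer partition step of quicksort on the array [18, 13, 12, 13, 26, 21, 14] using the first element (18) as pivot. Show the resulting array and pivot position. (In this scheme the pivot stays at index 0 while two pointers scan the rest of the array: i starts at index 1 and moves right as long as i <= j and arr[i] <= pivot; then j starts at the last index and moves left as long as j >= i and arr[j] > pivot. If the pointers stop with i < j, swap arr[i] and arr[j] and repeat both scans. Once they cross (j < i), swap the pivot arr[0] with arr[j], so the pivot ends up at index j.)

Hoare-style two-pointer partition with pivot = 18:

Initial array: [18, 13, 12, 13, 26, 21, 14]

Pointers start at i = 1, j = 6.
i stops at index 4 (arr[4]=26 > 18), j stops at index 6 (arr[6]=14 <= 18): swap arr[4] and arr[6], array becomes [18, 13, 12, 13, 14, 21, 26]
i ends at 5, j ends at 4: the pointers have crossed (j < i), so scanning stops.

Swap pivot arr[0] with arr[4] to place pivot at position 4: [14, 13, 12, 13, 18, 21, 26]
Pivot position: 4

After partitioning with pivot 18, the array becomes [14, 13, 12, 13, 18, 21, 26]. The pivot is placed at index 4. All elements to the left of the pivot are <= 18, and all elements to the right are > 18.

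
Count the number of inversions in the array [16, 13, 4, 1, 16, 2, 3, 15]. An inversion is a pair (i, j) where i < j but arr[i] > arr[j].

Finding inversions in [16, 13, 4, 1, 16, 2, 3, 15]:

(0, 1): arr[0]=16 > arr[1]=13
(0, 2): arr[0]=16 > arr[2]=4
(0, 3): arr[0]=16 > arr[3]=1
(0, 5): arr[0]=16 > arr[5]=2
(0, 6): arr[0]=16 > arr[6]=3
(0, 7): arr[0]=16 > arr[7]=15
(1, 2): arr[1]=13 > arr[2]=4
(1, 3): arr[1]=13 > arr[3]=1
(1, 5): arr[1]=13 > arr[5]=2
(1, 6): arr[1]=13 > arr[6]=3
(2, 3): arr[2]=4 > arr[3]=1
(2, 5): arr[2]=4 > arr[5]=2
(2, 6): arr[2]=4 > arr[6]=3
(4, 5): arr[4]=16 > arr[5]=2
(4, 6): arr[4]=16 > arr[6]=3
(4, 7): arr[4]=16 > arr[7]=15

Total inversions: 16

The array has 16 inversion(s): (0,1), (0,2), (0,3), (0,5), (0,6), (0,7), (1,2), (1,3), (1,5), (1,6), (2,3), (2,5), (2,6), (4,5), (4,6), (4,7). Each pair (i,j) satisfies i < j and arr[i] > arr[j].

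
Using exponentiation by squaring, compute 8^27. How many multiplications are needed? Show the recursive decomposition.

Computing 8^27 by squaring (build up from 8^1; each line after the first costs one multiplication):

8^1 = 8
8^2 = (8^1)^2 = 8^2 = 64
8^3 = 8 * 8^2 = 8 * 64 = 512
8^6 = (8^3)^2 = 512^2 = 262144
8^12 = (8^6)^2 = 262144^2 = 68719476736
8^13 = 8 * 8^12 = 8 * 68719476736 = 549755813888
8^26 = (8^13)^2 = 549755813888^2 = 302231454903657293676544
8^27 = 8 * 8^26 = 8 * 302231454903657293676544 = 2417851639229258349412352

Result: 2417851639229258349412352
Multiplications needed: 7 (7 lines after 8^1)

8^27 = 2417851639229258349412352. Using exponentiation by squaring, this requires 7 multiplications. The key idea: if the exponent is even, square the half-power; if odd, multiply by the base once.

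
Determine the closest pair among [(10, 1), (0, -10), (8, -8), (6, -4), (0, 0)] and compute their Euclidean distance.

Computing all pairwise distances among 5 points:

d((10, 1), (0, -10)) = 14.8661
d((10, 1), (8, -8)) = 9.2195
d((10, 1), (6, -4)) = 6.4031
d((10, 1), (0, 0)) = 10.0499
d((0, -10), (8, -8)) = 8.2462
d((0, -10), (6, -4)) = 8.4853
d((0, -10), (0, 0)) = 10.0
d((8, -8), (6, -4)) = 4.4721 <-- minimum
d((8, -8), (0, 0)) = 11.3137
d((6, -4), (0, 0)) = 7.2111

Closest pair: (8, -8) and (6, -4) with distance 4.4721

The closest pair is (8, -8) and (6, -4) with Euclidean distance 4.4721. For 5 points, brute-force pairwise comparison is shown above. For large n, the divide-and-conquer algorithm (sort by x, recurse on halves, check the dividing strip) achieves O(n log n).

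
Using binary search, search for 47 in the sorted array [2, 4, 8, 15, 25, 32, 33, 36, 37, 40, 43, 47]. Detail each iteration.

Binary search for 47 in [2, 4, 8, 15, 25, 32, 33, 36, 37, 40, 43, 47]:

lo=0, hi=11, mid=5, arr[mid]=32 -> 32 < 47, search right half
lo=6, hi=11, mid=8, arr[mid]=37 -> 37 < 47, search right half
lo=9, hi=11, mid=10, arr[mid]=43 -> 43 < 47, search right half
lo=11, hi=11, mid=11, arr[mid]=47 -> Found target at index 11!

Binary search finds 47 at index 11 after 4 comparisons. The search repeatedly halves the search space by comparing with the middle element.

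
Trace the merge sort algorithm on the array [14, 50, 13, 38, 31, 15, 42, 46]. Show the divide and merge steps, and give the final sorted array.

Merge sort trace:

Split: [14, 50, 13, 38, 31, 15, 42, 46] -> [14, 50, 13, 38] and [31, 15, 42, 46]
  Split: [14, 50, 13, 38] -> [14, 50] and [13, 38]
    Split: [14, 50] -> [14] and [50]
    Merge: [14] + [50] -> [14, 50]
    Split: [13, 38] -> [13] and [38]
    Merge: [13] + [38] -> [13, 38]
  Merge: [14, 50] + [13, 38] -> [13, 14, 38, 50]
  Split: [31, 15, 42, 46] -> [31, 15] and [42, 46]
    Split: [31, 15] -> [31] and [15]
    Merge: [31] + [15] -> [15, 31]
    Split: [42, 46] -> [42] and [46]
    Merge: [42] + [46] -> [42, 46]
  Merge: [15, 31] + [42, 46] -> [15, 31, 42, 46]
Merge: [13, 14, 38, 50] + [15, 31, 42, 46] -> [13, 14, 15, 31, 38, 42, 46, 50]

Final sorted array: [13, 14, 15, 31, 38, 42, 46, 50]

The merge sort proceeds by recursively splitting the array and merging sorted halves.
After all merges, the sorted array is [13, 14, 15, 31, 38, 42, 46, 50].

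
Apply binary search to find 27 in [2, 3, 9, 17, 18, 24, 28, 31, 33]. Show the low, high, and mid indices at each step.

Binary search for 27 in [2, 3, 9, 17, 18, 24, 28, 31, 33]:

lo=0, hi=8, mid=4, arr[mid]=18 -> 18 < 27, search right half
lo=5, hi=8, mid=6, arr[mid]=28 -> 28 > 27, search left half
lo=5, hi=5, mid=5, arr[mid]=24 -> 24 < 27, search right half
lo=6 > hi=5, target 27 not found

Binary search determines that 27 is not in the array after 3 comparisons. The search space was exhausted without finding the target.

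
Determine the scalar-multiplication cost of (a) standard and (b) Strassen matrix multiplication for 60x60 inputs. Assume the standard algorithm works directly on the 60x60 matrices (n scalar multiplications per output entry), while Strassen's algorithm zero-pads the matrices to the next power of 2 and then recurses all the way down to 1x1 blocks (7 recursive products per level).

Matrix multiplication for 60x60 matrices:

Strassen's algorithm requires power-of-2 dimensions. Pad 60x60 to 64x64 (next power of 2).

Standard algorithm: 60^3 = 216000 multiplications
Strassen's algorithm: 7^(log2(64)) = 7^6 = 117649 multiplications
Savings: 216000 - 117649 = 98351 multiplications

Standard: 216000 multiplications (60^3). Strassen: 117649 multiplications (7^6, after padding to 64x64). Strassen reduces 8 recursive multiplications to 7 at each level.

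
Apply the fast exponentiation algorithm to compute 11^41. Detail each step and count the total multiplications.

Computing 11^41 by squaring (build up from 11^1; each line after the first costs one multiplication):

11^1 = 11
11^2 = (11^1)^2 = 11^2 = 121
11^4 = (11^2)^2 = 121^2 = 14641
11^5 = 11 * 11^4 = 11 * 14641 = 161051
11^10 = (11^5)^2 = 161051^2 = 25937424601
11^20 = (11^10)^2 = 25937424601^2 = 672749994932560009201
11^40 = (11^20)^2 = 672749994932560009201^2 = 452592555681759518058893560348969204658401
11^41 = 11 * 11^40 = 11 * 452592555681759518058893560348969204658401 = 4978518112499354698647829163838661251242411

Result: 4978518112499354698647829163838661251242411
Multiplications needed: 7 (7 lines after 11^1)

11^41 = 4978518112499354698647829163838661251242411. Using exponentiation by squaring, this requires 7 multiplications. The key idea: if the exponent is even, square the half-power; if odd, multiply by the base once.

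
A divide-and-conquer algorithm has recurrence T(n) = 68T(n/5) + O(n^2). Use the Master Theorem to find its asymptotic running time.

Master Theorem for T(n) = 68T(n/5) + O(n^2):

a = 68, b = 5, c = 2
log_b(a) = log_5(68) = 2.6217

Case 1: c = 2 < log_5(68) = 2.6217
T(n) = O(n^(log_5 68))

For T(n) = 68T(n/5) + O(n^2): log_5(68) = 2.6217. This is Case 1 of the Master Theorem (c < log_b(a), work dominated by leaves), giving O(n^(log_5 68)).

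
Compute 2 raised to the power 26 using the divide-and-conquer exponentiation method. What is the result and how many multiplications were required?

Computing 2^26 by squaring (build up from 2^1; each line after the first costs one multiplication):

2^1 = 2
2^2 = (2^1)^2 = 2^2 = 4
2^3 = 2 * 2^2 = 2 * 4 = 8
2^6 = (2^3)^2 = 8^2 = 64
2^12 = (2^6)^2 = 64^2 = 4096
2^13 = 2 * 2^12 = 2 * 4096 = 8192
2^26 = (2^13)^2 = 8192^2 = 67108864

Result: 67108864
Multiplications needed: 6 (6 lines after 2^1)

2^26 = 67108864. Using exponentiation by squaring, this requires 6 multiplications. The key idea: if the exponent is even, square the half-power; if odd, multiply by the base once.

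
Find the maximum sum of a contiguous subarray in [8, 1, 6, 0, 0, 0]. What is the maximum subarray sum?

Using Kadane's algorithm on [8, 1, 6, 0, 0, 0]:

Scanning through the array:
Position 1 (value 1): max_ending_here = 9, max_so_far = 9
Position 2 (value 6): max_ending_here = 15, max_so_far = 15
Position 3 (value 0): max_ending_here = 15, max_so_far = 15
Position 4 (value 0): max_ending_here = 15, max_so_far = 15
Position 5 (value 0): max_ending_here = 15, max_so_far = 15

Maximum subarray: [8, 1, 6]
Maximum sum: 15

The maximum subarray is [8, 1, 6] with sum 15. This subarray runs from index 0 to index 2.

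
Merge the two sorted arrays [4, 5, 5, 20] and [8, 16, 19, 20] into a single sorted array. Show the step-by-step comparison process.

Merging process:

Compare 4 vs 8: take 4 from left. Merged: [4]
Compare 5 vs 8: take 5 from left. Merged: [4, 5]
Compare 5 vs 8: take 5 from left. Merged: [4, 5, 5]
Compare 20 vs 8: take 8 from right. Merged: [4, 5, 5, 8]
Compare 20 vs 16: take 16 from right. Merged: [4, 5, 5, 8, 16]
Compare 20 vs 19: take 19 from right. Merged: [4, 5, 5, 8, 16, 19]
Compare 20 vs 20: take 20 from left. Merged: [4, 5, 5, 8, 16, 19, 20]
Append remaining from right: [20]. Merged: [4, 5, 5, 8, 16, 19, 20, 20]

Final merged array: [4, 5, 5, 8, 16, 19, 20, 20]
Total comparisons: 7

The merged array is [4, 5, 5, 8, 16, 19, 20, 20], requiring 7 comparisons. The merge step runs in O(n) time where n is the total number of elements.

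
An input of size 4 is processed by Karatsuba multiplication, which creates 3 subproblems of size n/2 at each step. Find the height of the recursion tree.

For divide and conquer with division factor 2:

Problem sizes at each level:
Level 0: 4
Level 1: 2
Level 2: 1

The root is level 0 and the size-1 base case is level 2 (the tree spans levels 0 through 2, i.e. 3 levels counting the root), so the depth is the number of divisions: log_2(4) = 2

The recursion tree depth is log_2(4) = 2. At each level, the problem size is divided by 2, so it takes 2 divisions to reduce to a base case of size 1. The algorithm makes 3 recursive calls at each level.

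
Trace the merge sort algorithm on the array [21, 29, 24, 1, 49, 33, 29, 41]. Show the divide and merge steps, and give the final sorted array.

Merge sort trace:

Split: [21, 29, 24, 1, 49, 33, 29, 41] -> [21, 29, 24, 1] and [49, 33, 29, 41]
  Split: [21, 29, 24, 1] -> [21, 29] and [24, 1]
    Split: [21, 29] -> [21] and [29]
    Merge: [21] + [29] -> [21, 29]
    Split: [24, 1] -> [24] and [1]
    Merge: [24] + [1] -> [1, 24]
  Merge: [21, 29] + [1, 24] -> [1, 21, 24, 29]
  Split: [49, 33, 29, 41] -> [49, 33] and [29, 41]
    Split: [49, 33] -> [49] and [33]
    Merge: [49] + [33] -> [33, 49]
    Split: [29, 41] -> [29] and [41]
    Merge: [29] + [41] -> [29, 41]
  Merge: [33, 49] + [29, 41] -> [29, 33, 41, 49]
Merge: [1, 21, 24, 29] + [29, 33, 41, 49] -> [1, 21, 24, 29, 29, 33, 41, 49]

Final sorted array: [1, 21, 24, 29, 29, 33, 41, 49]

The merge sort proceeds by recursively splitting the array and merging sorted halves.
After all merges, the sorted array is [1, 21, 24, 29, 29, 33, 41, 49].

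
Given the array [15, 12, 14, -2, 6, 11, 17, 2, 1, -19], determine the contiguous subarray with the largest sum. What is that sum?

Using Kadane's algorithm on [15, 12, 14, -2, 6, 11, 17, 2, 1, -19]:

Scanning through the array:
Position 1 (value 12): max_ending_here = 27, max_so_far = 27
Position 2 (value 14): max_ending_here = 41, max_so_far = 41
Position 3 (value -2): max_ending_here = 39, max_so_far = 41
Position 4 (value 6): max_ending_here = 45, max_so_far = 45
Position 5 (value 11): max_ending_here = 56, max_so_far = 56
Position 6 (value 17): max_ending_here = 73, max_so_far = 73
Position 7 (value 2): max_ending_here = 75, max_so_far = 75
Position 8 (value 1): max_ending_here = 76, max_so_far = 76
Position 9 (value -19): max_ending_here = 57, max_so_far = 76

Maximum subarray: [15, 12, 14, -2, 6, 11, 17, 2, 1]
Maximum sum: 76

The maximum subarray is [15, 12, 14, -2, 6, 11, 17, 2, 1] with sum 76. This subarray runs from index 0 to index 8.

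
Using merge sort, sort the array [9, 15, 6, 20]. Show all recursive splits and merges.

Merge sort trace:

Split: [9, 15, 6, 20] -> [9, 15] and [6, 20]
  Split: [9, 15] -> [9] and [15]
  Merge: [9] + [15] -> [9, 15]
  Split: [6, 20] -> [6] and [20]
  Merge: [6] + [20] -> [6, 20]
Merge: [9, 15] + [6, 20] -> [6, 9, 15, 20]

Final sorted array: [6, 9, 15, 20]

The merge sort proceeds by recursively splitting the array and merging sorted halves.
After all merges, the sorted array is [6, 9, 15, 20].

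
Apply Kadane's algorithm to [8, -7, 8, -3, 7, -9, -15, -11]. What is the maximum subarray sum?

Using Kadane's algorithm on [8, -7, 8, -3, 7, -9, -15, -11]:

Scanning through the array:
Position 1 (value -7): max_ending_here = 1, max_so_far = 8
Position 2 (value 8): max_ending_here = 9, max_so_far = 9
Position 3 (value -3): max_ending_here = 6, max_so_far = 9
Position 4 (value 7): max_ending_here = 13, max_so_far = 13
Position 5 (value -9): max_ending_here = 4, max_so_far = 13
Position 6 (value -15): max_ending_here = -11, max_so_far = 13
Position 7 (value -11): max_ending_here = -11, max_so_far = 13

Maximum subarray: [8, -7, 8, -3, 7]
Maximum sum: 13

The maximum subarray is [8, -7, 8, -3, 7] with sum 13. This subarray runs from index 0 to index 4.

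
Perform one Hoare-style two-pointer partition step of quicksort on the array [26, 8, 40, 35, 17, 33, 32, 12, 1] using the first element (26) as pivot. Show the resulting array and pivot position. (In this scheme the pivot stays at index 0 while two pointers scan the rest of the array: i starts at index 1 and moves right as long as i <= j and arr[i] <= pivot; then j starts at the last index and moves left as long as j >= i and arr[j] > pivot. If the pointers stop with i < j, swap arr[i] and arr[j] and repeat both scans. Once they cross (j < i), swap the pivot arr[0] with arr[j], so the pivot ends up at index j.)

Hoare-style two-pointer partition with pivot = 26:

Initial array: [26, 8, 40, 35, 17, 33, 32, 12, 1]

Pointers start at i = 1, j = 8.
i stops at index 2 (arr[2]=40 > 26), j stops at index 8 (arr[8]=1 <= 26): swap arr[2] and arr[8], array becomes [26, 8, 1, 35, 17, 33, 32, 12, 40]
i stops at index 3 (arr[3]=35 > 26), j stops at index 7 (arr[7]=12 <= 26): swap arr[3] and arr[7], array becomes [26, 8, 1, 12, 17, 33, 32, 35, 40]
i ends at 5, j ends at 4: the pointers have crossed (j < i), so scanning stops.

Swap pivot arr[0] with arr[4] to place pivot at position 4: [17, 8, 1, 12, 26, 33, 32, 35, 40]
Pivot position: 4

After partitioning with pivot 26, the array becomes [17, 8, 1, 12, 26, 33, 32, 35, 40]. The pivot is placed at index 4. All elements to the left of the pivot are <= 26, and all elements to the right are > 26.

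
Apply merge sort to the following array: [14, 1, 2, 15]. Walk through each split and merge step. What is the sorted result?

Merge sort trace:

Split: [14, 1, 2, 15] -> [14, 1] and [2, 15]
  Split: [14, 1] -> [14] and [1]
  Merge: [14] + [1] -> [1, 14]
  Split: [2, 15] -> [2] and [15]
  Merge: [2] + [15] -> [2, 15]
Merge: [1, 14] + [2, 15] -> [1, 2, 14, 15]

Final sorted array: [1, 2, 14, 15]

The merge sort proceeds by recursively splitting the array and merging sorted halves.
After all merges, the sorted array is [1, 2, 14, 15].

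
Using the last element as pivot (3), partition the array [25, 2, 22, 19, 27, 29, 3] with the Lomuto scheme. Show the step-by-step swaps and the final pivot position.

Lomuto partition with pivot = 3:

Initial array: [25, 2, 22, 19, 27, 29, 3]

arr[0]=25 > 3: no swap
arr[1]=2 <= 3: swap with position 0, array becomes [2, 25, 22, 19, 27, 29, 3]
arr[2]=22 > 3: no swap
arr[3]=19 > 3: no swap
arr[4]=27 > 3: no swap
arr[5]=29 > 3: no swap

Place pivot at position 1: [2, 3, 22, 19, 27, 29, 25]
Pivot position: 1

After partitioning with pivot 3, the array becomes [2, 3, 22, 19, 27, 29, 25]. The pivot is placed at index 1. All elements to the left of the pivot are <= 3, and all elements to the right are > 3.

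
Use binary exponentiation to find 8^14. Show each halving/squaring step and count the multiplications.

Computing 8^14 by squaring (build up from 8^1; each line after the first costs one multiplication):

8^1 = 8
8^2 = (8^1)^2 = 8^2 = 64
8^3 = 8 * 8^2 = 8 * 64 = 512
8^6 = (8^3)^2 = 512^2 = 262144
8^7 = 8 * 8^6 = 8 * 262144 = 2097152
8^14 = (8^7)^2 = 2097152^2 = 4398046511104

Result: 4398046511104
Multiplications needed: 5 (5 lines after 8^1)

8^14 = 4398046511104. Using exponentiation by squaring, this requires 5 multiplications. The key idea: if the exponent is even, square the half-power; if odd, multiply by the base once.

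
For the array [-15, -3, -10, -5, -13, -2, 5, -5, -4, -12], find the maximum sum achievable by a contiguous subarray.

Using Kadane's algorithm on [-15, -3, -10, -5, -13, -2, 5, -5, -4, -12]:

Scanning through the array:
Position 1 (value -3): max_ending_here = -3, max_so_far = -3
Position 2 (value -10): max_ending_here = -10, max_so_far = -3
Position 3 (value -5): max_ending_here = -5, max_so_far = -3
Position 4 (value -13): max_ending_here = -13, max_so_far = -3
Position 5 (value -2): max_ending_here = -2, max_so_far = -2
Position 6 (value 5): max_ending_here = 5, max_so_far = 5
Position 7 (value -5): max_ending_here = 0, max_so_far = 5
Position 8 (value -4): max_ending_here = -4, max_so_far = 5
Position 9 (value -12): max_ending_here = -12, max_so_far = 5

Maximum subarray: [5]
Maximum sum: 5

The maximum subarray is [5] with sum 5. This subarray runs from index 6 to index 6.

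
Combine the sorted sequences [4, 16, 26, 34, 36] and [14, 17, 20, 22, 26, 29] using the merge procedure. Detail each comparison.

Merging process:

Compare 4 vs 14: take 4 from left. Merged: [4]
Compare 16 vs 14: take 14 from right. Merged: [4, 14]
Compare 16 vs 17: take 16 from left. Merged: [4, 14, 16]
Compare 26 vs 17: take 17 from right. Merged: [4, 14, 16, 17]
Compare 26 vs 20: take 20 from right. Merged: [4, 14, 16, 17, 20]
Compare 26 vs 22: take 22 from right. Merged: [4, 14, 16, 17, 20, 22]
Compare 26 vs 26: take 26 from left. Merged: [4, 14, 16, 17, 20, 22, 26]
Compare 34 vs 26: take 26 from right. Merged: [4, 14, 16, 17, 20, 22, 26, 26]
Compare 34 vs 29: take 29 from right. Merged: [4, 14, 16, 17, 20, 22, 26, 26, 29]
Append remaining from left: [34, 36]. Merged: [4, 14, 16, 17, 20, 22, 26, 26, 29, 34, 36]

Final merged array: [4, 14, 16, 17, 20, 22, 26, 26, 29, 34, 36]
Total comparisons: 9

The merged array is [4, 14, 16, 17, 20, 22, 26, 26, 29, 34, 36], requiring 9 comparisons. The merge step runs in O(n) time where n is the total number of elements.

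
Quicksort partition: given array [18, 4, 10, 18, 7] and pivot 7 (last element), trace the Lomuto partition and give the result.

Lomuto partition with pivot = 7:

Initial array: [18, 4, 10, 18, 7]

arr[0]=18 > 7: no swap
arr[1]=4 <= 7: swap with position 0, array becomes [4, 18, 10, 18, 7]
arr[2]=10 > 7: no swap
arr[3]=18 > 7: no swap

Place pivot at position 1: [4, 7, 10, 18, 18]
Pivot position: 1

After partitioning with pivot 7, the array becomes [4, 7, 10, 18, 18]. The pivot is placed at index 1. All elements to the left of the pivot are <= 7, and all elements to the right are > 7.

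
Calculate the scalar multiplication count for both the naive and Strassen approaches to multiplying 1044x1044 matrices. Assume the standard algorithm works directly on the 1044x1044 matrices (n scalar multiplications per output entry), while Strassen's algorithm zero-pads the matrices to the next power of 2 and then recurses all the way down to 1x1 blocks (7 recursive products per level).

Matrix multiplication for 1044x1044 matrices:

Strassen's algorithm requires power-of-2 dimensions. Pad 1044x1044 to 2048x2048 (next power of 2).

Standard algorithm: 1044^3 = 1137893184 multiplications
Strassen's algorithm: 7^(log2(2048)) = 7^11 = 1977326743 multiplications
Difference: 1137893184 - 1977326743 = -839433559 (Strassen uses MORE here due to padding overhead — for small or just-over-power-of-2 n, padding can outweigh the per-level savings)

Standard: 1137893184 multiplications (1044^3). Strassen: 1977326743 multiplications (7^11, after padding to 2048x2048). Strassen reduces 8 recursive multiplications to 7 at each level.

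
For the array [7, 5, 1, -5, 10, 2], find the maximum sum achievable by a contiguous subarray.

Using Kadane's algorithm on [7, 5, 1, -5, 10, 2]:

Scanning through the array:
Position 1 (value 5): max_ending_here = 12, max_so_far = 12
Position 2 (value 1): max_ending_here = 13, max_so_far = 13
Position 3 (value -5): max_ending_here = 8, max_so_far = 13
Position 4 (value 10): max_ending_here = 18, max_so_far = 18
Position 5 (value 2): max_ending_here = 20, max_so_far = 20

Maximum subarray: [7, 5, 1, -5, 10, 2]
Maximum sum: 20

The maximum subarray is [7, 5, 1, -5, 10, 2] with sum 20. This subarray runs from index 0 to index 5.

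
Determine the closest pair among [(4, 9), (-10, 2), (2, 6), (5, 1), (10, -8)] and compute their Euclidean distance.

Computing all pairwise distances among 5 points:

d((4, 9), (-10, 2)) = 15.6525
d((4, 9), (2, 6)) = 3.6056 <-- minimum
d((4, 9), (5, 1)) = 8.0623
d((4, 9), (10, -8)) = 18.0278
d((-10, 2), (2, 6)) = 12.6491
d((-10, 2), (5, 1)) = 15.0333
d((-10, 2), (10, -8)) = 22.3607
d((2, 6), (5, 1)) = 5.831
d((2, 6), (10, -8)) = 16.1245
d((5, 1), (10, -8)) = 10.2956

Closest pair: (4, 9) and (2, 6) with distance 3.6056

The closest pair is (4, 9) and (2, 6) with Euclidean distance 3.6056. For 5 points, brute-force pairwise comparison is shown above. For large n, the divide-and-conquer algorithm (sort by x, recurse on halves, check the dividing strip) achieves O(n log n).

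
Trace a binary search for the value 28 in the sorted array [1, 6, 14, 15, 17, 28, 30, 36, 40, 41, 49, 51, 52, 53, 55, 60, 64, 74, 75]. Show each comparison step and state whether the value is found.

Binary search for 28 in [1, 6, 14, 15, 17, 28, 30, 36, 40, 41, 49, 51, 52, 53, 55, 60, 64, 74, 75]:

lo=0, hi=18, mid=9, arr[mid]=41 -> 41 > 28, search left half
lo=0, hi=8, mid=4, arr[mid]=17 -> 17 < 28, search right half
lo=5, hi=8, mid=6, arr[mid]=30 -> 30 > 28, search left half
lo=5, hi=5, mid=5, arr[mid]=28 -> Found target at index 5!

Binary search finds 28 at index 5 after 4 comparisons. The search repeatedly halves the search space by comparing with the middle element.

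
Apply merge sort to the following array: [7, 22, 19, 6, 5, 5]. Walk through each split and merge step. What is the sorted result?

Merge sort trace:

Split: [7, 22, 19, 6, 5, 5] -> [7, 22, 19] and [6, 5, 5]
  Split: [7, 22, 19] -> [7] and [22, 19]
    Split: [22, 19] -> [22] and [19]
    Merge: [22] + [19] -> [19, 22]
  Merge: [7] + [19, 22] -> [7, 19, 22]
  Split: [6, 5, 5] -> [6] and [5, 5]
    Split: [5, 5] -> [5] and [5]
    Merge: [5] + [5] -> [5, 5]
  Merge: [6] + [5, 5] -> [5, 5, 6]
Merge: [7, 19, 22] + [5, 5, 6] -> [5, 5, 6, 7, 19, 22]

Final sorted array: [5, 5, 6, 7, 19, 22]

The merge sort proceeds by recursively splitting the array and merging sorted halves.
After all merges, the sorted array is [5, 5, 6, 7, 19, 22].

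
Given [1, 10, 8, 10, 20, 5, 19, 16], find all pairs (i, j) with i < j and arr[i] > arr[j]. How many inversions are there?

Finding inversions in [1, 10, 8, 10, 20, 5, 19, 16]:

(1, 2): arr[1]=10 > arr[2]=8
(1, 5): arr[1]=10 > arr[5]=5
(2, 5): arr[2]=8 > arr[5]=5
(3, 5): arr[3]=10 > arr[5]=5
(4, 5): arr[4]=20 > arr[5]=5
(4, 6): arr[4]=20 > arr[6]=19
(4, 7): arr[4]=20 > arr[7]=16
(6, 7): arr[6]=19 > arr[7]=16

Total inversions: 8

The array has 8 inversion(s): (1,2), (1,5), (2,5), (3,5), (4,5), (4,6), (4,7), (6,7). Each pair (i,j) satisfies i < j and arr[i] > arr[j].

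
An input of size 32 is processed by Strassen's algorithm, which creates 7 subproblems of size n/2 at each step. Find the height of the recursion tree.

For divide and conquer with division factor 2:

Problem sizes at each level:
Level 0: 32
Level 1: 16
Level 2: 8
Level 3: 4
Level 4: 2
Level 5: 1

The root is level 0 and the size-1 base case is level 5 (the tree spans levels 0 through 5, i.e. 6 levels counting the root), so the depth is the number of divisions: log_2(32) = 5

The recursion tree depth is log_2(32) = 5. At each level, the problem size is divided by 2, so it takes 5 divisions to reduce to a base case of size 1. The algorithm makes 7 recursive calls at each level.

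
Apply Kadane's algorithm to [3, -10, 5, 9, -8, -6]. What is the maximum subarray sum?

Using Kadane's algorithm on [3, -10, 5, 9, -8, -6]:

Scanning through the array:
Position 1 (value -10): max_ending_here = -7, max_so_far = 3
Position 2 (value 5): max_ending_here = 5, max_so_far = 5
Position 3 (value 9): max_ending_here = 14, max_so_far = 14
Position 4 (value -8): max_ending_here = 6, max_so_far = 14
Position 5 (value -6): max_ending_here = 0, max_so_far = 14

Maximum subarray: [5, 9]
Maximum sum: 14

The maximum subarray is [5, 9] with sum 14. This subarray runs from index 2 to index 3.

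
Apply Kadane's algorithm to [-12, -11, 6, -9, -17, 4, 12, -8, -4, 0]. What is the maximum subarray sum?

Using Kadane's algorithm on [-12, -11, 6, -9, -17, 4, 12, -8, -4, 0]:

Scanning through the array:
Position 1 (value -11): max_ending_here = -11, max_so_far = -11
Position 2 (value 6): max_ending_here = 6, max_so_far = 6
Position 3 (value -9): max_ending_here = -3, max_so_far = 6
Position 4 (value -17): max_ending_here = -17, max_so_far = 6
Position 5 (value 4): max_ending_here = 4, max_so_far = 6
Position 6 (value 12): max_ending_here = 16, max_so_far = 16
Position 7 (value -8): max_ending_here = 8, max_so_far = 16
Position 8 (value -4): max_ending_here = 4, max_so_far = 16
Position 9 (value 0): max_ending_here = 4, max_so_far = 16

Maximum subarray: [4, 12]
Maximum sum: 16

The maximum subarray is [4, 12] with sum 16. This subarray runs from index 5 to index 6.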